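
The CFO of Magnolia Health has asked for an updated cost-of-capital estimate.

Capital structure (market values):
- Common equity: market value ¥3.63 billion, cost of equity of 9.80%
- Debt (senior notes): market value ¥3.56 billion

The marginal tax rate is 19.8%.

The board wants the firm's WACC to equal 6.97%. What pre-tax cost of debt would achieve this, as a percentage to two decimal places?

Total capital V = 3.63 + 3.56 = 7.19.
Equity weight = 3.63/7.19 = 0.5049.
Senior notes weight = 3.56/7.19 = 0.4951.
Equity contribution = 0.5049 × 9.8% = 4.9477%.
Remaining for debt = 6.97% − 4.9477% = 2.0223%.
Rd × (1 − 19.8%) × 0.4951 = 2.0223%  ⇒  Rd = 5.0927%.

5.09%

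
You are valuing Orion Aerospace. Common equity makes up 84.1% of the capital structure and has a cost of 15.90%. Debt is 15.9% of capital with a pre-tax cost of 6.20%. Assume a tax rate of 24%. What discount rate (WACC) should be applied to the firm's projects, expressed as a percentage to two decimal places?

14.12%

After-tax cost of debt = 6.2% × (1 − 24%) = 4.7120%.
WACC = 0.841 × 15.9000% + 0.159 × 4.7120% = 14.1211%.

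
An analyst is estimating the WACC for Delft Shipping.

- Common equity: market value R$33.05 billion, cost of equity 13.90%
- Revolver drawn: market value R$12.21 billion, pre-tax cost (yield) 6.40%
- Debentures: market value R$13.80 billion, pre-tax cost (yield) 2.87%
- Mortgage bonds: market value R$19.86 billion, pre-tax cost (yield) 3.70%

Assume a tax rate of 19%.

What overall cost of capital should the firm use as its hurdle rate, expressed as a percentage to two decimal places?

Total capital V = 33.05 + 12.21 + 13.8 + 19.86 = 78.92.
Equity: weight = 33.05/78.92 = 0.4188; cost = 13.9%.
Revolver drawn: weight = 12.21/78.92 = 0.1547; after-tax cost = 6.4% × (1 − 19%) = 5.1840%.
Debentures: weight = 13.8/78.92 = 0.1749; after-tax cost = 2.87% × (1 − 19%) = 2.3247%.
Mortgage bonds: weight = 19.86/78.92 = 0.2516; after-tax cost = 3.7% × (1 − 19%) = 2.9970%.
WACC = 0.4188 × 13.9000% + 0.1547 × 5.1840% + 0.1749 × 2.3247% + 0.2516 × 2.9970% = 7.7837%.

7.78%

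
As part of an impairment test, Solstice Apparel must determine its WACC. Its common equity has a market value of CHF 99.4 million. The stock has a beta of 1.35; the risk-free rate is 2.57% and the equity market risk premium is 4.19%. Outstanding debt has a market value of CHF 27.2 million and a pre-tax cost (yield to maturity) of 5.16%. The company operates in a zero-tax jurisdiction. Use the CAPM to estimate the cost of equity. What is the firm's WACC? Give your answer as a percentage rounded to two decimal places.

7.57%

Cost of equity via CAPM: Re = 2.57% + 1.35 × 4.19% = 8.2265%.
Total capital V = 99.4 + 27.2 = 126.6.
Equity: weight = 99.4/126.6 = 0.7852; cost = 8.2265%.
Debt: weight = 27.2/126.6 = 0.2148; after-tax cost = 5.16% × (1 − 0%) = 5.1600%.
WACC = 0.7852 × 8.2265% + 0.2148 × 5.1600% = 7.5677%.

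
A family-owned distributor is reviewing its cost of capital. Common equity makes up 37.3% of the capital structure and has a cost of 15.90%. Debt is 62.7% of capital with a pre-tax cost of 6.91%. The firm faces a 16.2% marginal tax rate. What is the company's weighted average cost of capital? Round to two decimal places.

After-tax cost of debt = 6.91% × (1 − 16.2%) = 5.7906%.
WACC = 0.373 × 15.9000% + 0.627 × 5.7906% = 9.5614%.

9.56%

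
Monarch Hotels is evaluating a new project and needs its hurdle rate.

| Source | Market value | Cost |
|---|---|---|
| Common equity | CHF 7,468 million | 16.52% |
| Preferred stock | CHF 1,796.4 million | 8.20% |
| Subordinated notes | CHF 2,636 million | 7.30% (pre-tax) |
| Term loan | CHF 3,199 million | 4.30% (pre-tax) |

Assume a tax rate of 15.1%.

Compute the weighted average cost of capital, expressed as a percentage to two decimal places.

11.00%

Total capital V = 7468 + 1796.4 + 2636 + 3199 = 15099.4.
Equity: weight = 7468/15099.4 = 0.4946; cost = 16.52%.
Preferred: weight = 1796.4/15099.4 = 0.1190; cost = 8.2%.
Subordinated notes: weight = 2636/15099.4 = 0.1746; after-tax cost = 7.3% × (1 − 15.1%) = 6.1977%.
Term loan: weight = 3199/15099.4 = 0.2119; after-tax cost = 4.3% × (1 − 15.1%) = 3.6507%.
WACC = 0.4946 × 16.5200% + 0.1190 × 8.2000% + 0.1746 × 6.1977% + 0.2119 × 3.6507% = 11.0016%.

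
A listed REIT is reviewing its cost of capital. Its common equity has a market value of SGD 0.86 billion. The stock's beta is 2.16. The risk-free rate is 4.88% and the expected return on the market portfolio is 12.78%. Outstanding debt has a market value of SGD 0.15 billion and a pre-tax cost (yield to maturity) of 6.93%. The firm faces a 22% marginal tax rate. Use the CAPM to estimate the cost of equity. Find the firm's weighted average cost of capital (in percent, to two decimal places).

19.49%

Market risk premium = 12.78% − 4.88% = 7.9%.
Cost of equity via CAPM: Re = 4.88% + 2.16 × 7.9% = 21.9440%.
Total capital V = 0.86 + 0.15 = 1.01.
Equity: weight = 0.86/1.01 = 0.8515; cost = 21.944%.
Debt: weight = 0.15/1.01 = 0.1485; after-tax cost = 6.93% × (1 − 22%) = 5.4054%.
WACC = 0.8515 × 21.9440% + 0.1485 × 5.4054% = 19.4878%.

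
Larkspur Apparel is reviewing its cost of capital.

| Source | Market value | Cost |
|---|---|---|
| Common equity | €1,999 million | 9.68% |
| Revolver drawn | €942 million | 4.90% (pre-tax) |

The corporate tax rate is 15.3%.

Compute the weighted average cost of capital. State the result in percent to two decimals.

Total capital V = 1999 + 942 = 2941.
Equity: weight = 1999/2941 = 0.6797; cost = 9.68%.
Revolver drawn: weight = 942/2941 = 0.3203; after-tax cost = 4.9% × (1 − 15.3%) = 4.1503%.
WACC = 0.6797 × 9.6800% + 0.3203 × 4.1503% = 7.9088%.

7.91%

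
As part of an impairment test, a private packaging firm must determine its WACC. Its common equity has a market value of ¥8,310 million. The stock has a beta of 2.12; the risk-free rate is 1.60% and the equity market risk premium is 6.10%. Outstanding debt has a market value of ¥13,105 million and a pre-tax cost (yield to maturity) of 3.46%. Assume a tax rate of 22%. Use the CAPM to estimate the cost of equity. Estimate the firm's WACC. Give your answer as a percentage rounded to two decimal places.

Cost of equity via CAPM: Re = 1.6% + 2.12 × 6.1% = 14.5320%.
Total capital V = 8310 + 13105 = 21415.
Equity: weight = 8310/21415 = 0.3880; cost = 14.532%.
Debt: weight = 13105/21415 = 0.6120; after-tax cost = 3.46% × (1 − 22%) = 2.6988%.
WACC = 0.3880 × 14.5320% + 0.6120 × 2.6988% = 7.2906%.

7.29%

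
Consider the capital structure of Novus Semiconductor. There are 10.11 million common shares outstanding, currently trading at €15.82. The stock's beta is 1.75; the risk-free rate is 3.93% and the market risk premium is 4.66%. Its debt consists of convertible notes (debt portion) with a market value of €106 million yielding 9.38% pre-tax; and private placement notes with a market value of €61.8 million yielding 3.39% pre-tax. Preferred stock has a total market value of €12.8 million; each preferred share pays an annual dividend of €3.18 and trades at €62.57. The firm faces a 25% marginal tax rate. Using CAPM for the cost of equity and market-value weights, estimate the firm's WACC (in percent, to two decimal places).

Cost of equity via CAPM: Re = 3.93% + 1.75 × 4.66% = 12.0850%.
Cost of preferred: Rp = 3.18 / 62.57 = 5.0823%.
Market value of equity E = 15.82 × 10.11m = 159.9402m.
Total capital V = 159.9402 + 12.8 + 106 + 61.8 = 340.5402.
Equity: weight = 159.9402/340.5402 = 0.4697; cost = 12.085%.
Preferred: weight = 12.8/340.5402 = 0.0376; cost = 5.0823%.
Convertible notes (debt portion): weight = 106/340.5402 = 0.3113; after-tax cost = 9.38% × (1 − 25%) = 7.0350%.
Private placement notes: weight = 61.8/340.5402 = 0.1815; after-tax cost = 3.39% × (1 − 25%) = 2.5425%.
WACC = 0.4697 × 12.0850% + 0.0376 × 5.0823% + 0.3113 × 7.0350% + 0.1815 × 2.5425% = 8.5181%.

8.52%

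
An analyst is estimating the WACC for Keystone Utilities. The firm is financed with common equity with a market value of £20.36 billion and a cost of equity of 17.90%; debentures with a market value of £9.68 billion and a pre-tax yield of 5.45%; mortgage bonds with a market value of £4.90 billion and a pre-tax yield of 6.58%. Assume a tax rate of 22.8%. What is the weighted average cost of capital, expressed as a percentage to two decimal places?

12.31%

Total capital V = 20.36 + 9.68 + 4.9 = 34.94.
Equity: weight = 20.36/34.94 = 0.5827; cost = 17.9%.
Debentures: weight = 9.68/34.94 = 0.2770; after-tax cost = 5.45% × (1 − 22.8%) = 4.2074%.
Mortgage bonds: weight = 4.9/34.94 = 0.1402; after-tax cost = 6.58% × (1 − 22.8%) = 5.0798%.
WACC = 0.5827 × 17.9000% + 0.2770 × 4.2074% + 0.1402 × 5.0798% = 12.3086%.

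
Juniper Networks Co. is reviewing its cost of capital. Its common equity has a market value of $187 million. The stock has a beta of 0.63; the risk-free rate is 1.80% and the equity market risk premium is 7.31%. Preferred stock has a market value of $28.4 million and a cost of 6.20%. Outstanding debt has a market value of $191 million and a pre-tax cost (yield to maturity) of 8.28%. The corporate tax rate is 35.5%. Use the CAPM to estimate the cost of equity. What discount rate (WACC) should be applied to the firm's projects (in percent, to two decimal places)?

5.89%

Cost of equity via CAPM: Re = 1.8% + 0.63 × 7.31% = 6.4053%.
Total capital V = 187 + 28.4 + 191 = 406.4.
Equity: weight = 187/406.4 = 0.4601; cost = 6.4053%.
Preferred: weight = 28.4/406.4 = 0.0699; cost = 6.2%.
Debt: weight = 191/406.4 = 0.4700; after-tax cost = 8.28% × (1 − 35.5%) = 5.3406%.
WACC = 0.4601 × 6.4053% + 0.0699 × 6.2000% + 0.4700 × 5.3406% = 5.8906%.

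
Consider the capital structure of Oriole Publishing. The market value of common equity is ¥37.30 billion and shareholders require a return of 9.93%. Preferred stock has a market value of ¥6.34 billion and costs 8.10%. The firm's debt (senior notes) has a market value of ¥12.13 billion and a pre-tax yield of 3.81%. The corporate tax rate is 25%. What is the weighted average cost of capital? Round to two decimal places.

Total capital V = 37.3 + 6.34 + 12.13 = 55.77.
Equity: weight = 37.3/55.77 = 0.6688; cost = 9.93%.
Preferred: weight = 6.34/55.77 = 0.1137; cost = 8.1%.
Senior notes: weight = 12.13/55.77 = 0.2175; after-tax cost = 3.81% × (1 − 25%) = 2.8575%.
WACC = 0.6688 × 9.9300% + 0.1137 × 8.1000% + 0.2175 × 2.8575% = 8.1837%.

8.18%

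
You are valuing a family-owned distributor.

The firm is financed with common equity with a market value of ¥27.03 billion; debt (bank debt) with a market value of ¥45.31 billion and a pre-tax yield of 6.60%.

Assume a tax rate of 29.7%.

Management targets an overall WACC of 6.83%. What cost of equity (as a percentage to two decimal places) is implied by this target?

10.50%

Total capital V = 27.03 + 45.31 = 72.34.
Equity weight = 27.03/72.34 = 0.3737.
Bank debt weight = 45.31/72.34 = 0.6263.
Debt contribution = 0.6263 × 6.6% × (1 − 29.7%) = 2.9061%.
Required equity contribution = 6.83% − 2.9061% = 3.9239%.
Re = 3.9239% / 0.3737 = 10.5014%.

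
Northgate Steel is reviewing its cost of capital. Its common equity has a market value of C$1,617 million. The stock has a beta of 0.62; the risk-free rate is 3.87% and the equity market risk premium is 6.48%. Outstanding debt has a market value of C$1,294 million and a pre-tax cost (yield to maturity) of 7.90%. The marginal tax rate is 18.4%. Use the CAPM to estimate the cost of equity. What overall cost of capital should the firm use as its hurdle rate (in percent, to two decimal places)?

7.25%

Cost of equity via CAPM: Re = 3.87% + 0.62 × 6.48% = 7.8876%.
Total capital V = 1617 + 1294 = 2911.
Equity: weight = 1617/2911 = 0.5555; cost = 7.8876%.
Debt: weight = 1294/2911 = 0.4445; after-tax cost = 7.9% × (1 − 18.4%) = 6.4464%.
WACC = 0.5555 × 7.8876% + 0.4445 × 6.4464% = 7.2470%.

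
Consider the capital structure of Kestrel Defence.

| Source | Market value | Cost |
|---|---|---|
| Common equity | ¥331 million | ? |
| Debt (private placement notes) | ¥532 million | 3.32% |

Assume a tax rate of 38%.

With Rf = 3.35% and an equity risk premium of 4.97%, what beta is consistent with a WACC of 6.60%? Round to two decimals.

2.12

Total capital V = 331 + 532 = 863.
Equity weight = 331/863 = 0.3835.
Private placement notes weight = 532/863 = 0.6165.
Debt contribution = 0.6165 × 3.32% × (1 − 38%) = 1.2689%.
Required equity contribution = 6.6% − 1.2689% = 5.3311%  ⇒  Re = 13.8995%.
CAPM: 13.8995% = 3.35% + β × 4.97%  ⇒  β = 2.1226.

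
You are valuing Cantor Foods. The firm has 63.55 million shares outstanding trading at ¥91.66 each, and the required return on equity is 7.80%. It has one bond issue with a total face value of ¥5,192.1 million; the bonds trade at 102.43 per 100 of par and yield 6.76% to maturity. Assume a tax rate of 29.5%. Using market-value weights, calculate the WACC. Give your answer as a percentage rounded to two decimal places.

6.35%

Market value of equity E = 91.66 × 63.55m = 5824.993m. Market value of debt D = 5192.1m × 102.43/100 = 5318.26803m.
Total capital V = 5824.993 + 5318.26803 = 11143.26103.
Equity: weight = 5824.993/11143.26103 = 0.5227; cost = 7.8%.
Bonds outstanding: weight = 5318.26803/11143.26103 = 0.4773; after-tax cost = 6.76% × (1 − 29.5%) = 4.7658%.
WACC = 0.5227 × 7.8000% + 0.4773 × 4.7658% = 6.3519%.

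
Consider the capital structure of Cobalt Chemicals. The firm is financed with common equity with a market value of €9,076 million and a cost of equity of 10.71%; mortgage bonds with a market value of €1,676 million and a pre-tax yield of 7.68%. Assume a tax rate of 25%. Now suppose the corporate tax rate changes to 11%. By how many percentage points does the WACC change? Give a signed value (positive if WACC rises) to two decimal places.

Current WACC:
Total capital V = 9076 + 1676 = 10752.
Equity: weight = 9076/10752 = 0.8441; cost = 10.71%.
Mortgage bonds: weight = 1676/10752 = 0.1559; after-tax cost = 7.68% × (1 − 25%) = 5.7600%.
WACC = 0.8441 × 10.7100% + 0.1559 × 5.7600% = 9.9384%.
After the change:
Total capital V = 9076 + 1676 = 10752.
Equity: weight = 9076/10752 = 0.8441; cost = 10.71%.
Mortgage bonds: weight = 1676/10752 = 0.1559; after-tax cost = 7.68% × (1 − 11%) = 6.8352%.
WACC = 0.8441 × 10.7100% + 0.1559 × 6.8352% = 10.1060%.
Change in WACC = 10.1060% − 9.9384% = 0.1676 pp.

+0.17 pp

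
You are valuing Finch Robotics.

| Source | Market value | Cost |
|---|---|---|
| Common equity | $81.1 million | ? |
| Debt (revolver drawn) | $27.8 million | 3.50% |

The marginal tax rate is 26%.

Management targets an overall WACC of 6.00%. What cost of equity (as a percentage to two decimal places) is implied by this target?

Total capital V = 81.1 + 27.8 = 108.9.
Equity weight = 81.1/108.9 = 0.7447.
Revolver drawn weight = 27.8/108.9 = 0.2553.
Debt contribution = 0.2553 × 3.5% × (1 − 26%) = 0.6612%.
Required equity contribution = 6.0% − 0.6612% = 5.3388%.
Re = 5.3388% / 0.7447 = 7.1689%.

7.17%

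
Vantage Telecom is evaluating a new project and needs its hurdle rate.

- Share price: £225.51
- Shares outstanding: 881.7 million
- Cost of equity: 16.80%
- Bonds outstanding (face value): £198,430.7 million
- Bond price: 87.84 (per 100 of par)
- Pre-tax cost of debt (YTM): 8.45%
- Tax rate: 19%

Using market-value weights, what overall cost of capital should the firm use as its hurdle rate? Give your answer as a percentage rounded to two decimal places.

Market value of equity E = 225.51 × 881.7m = 198832.167m. Market value of debt D = 198430.7m × 87.84/100 = 174301.52688m.
Total capital V = 198832.167 + 174301.52688 = 373133.69388.
Equity: weight = 198832.167/373133.69388 = 0.5329; cost = 16.8%.
Bonds outstanding: weight = 174301.52688/373133.69388 = 0.4671; after-tax cost = 8.45% × (1 − 19%) = 6.8445%.
WACC = 0.5329 × 16.8000% + 0.4671 × 6.8445% = 12.1495%.

12.15%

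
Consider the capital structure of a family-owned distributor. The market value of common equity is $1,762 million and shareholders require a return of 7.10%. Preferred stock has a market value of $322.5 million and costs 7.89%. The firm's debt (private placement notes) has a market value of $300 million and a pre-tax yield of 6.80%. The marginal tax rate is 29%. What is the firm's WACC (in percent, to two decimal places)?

6.92%

Total capital V = 1762 + 322.5 + 300 = 2384.5.
Equity: weight = 1762/2384.5 = 0.7389; cost = 7.1%.
Preferred: weight = 322.5/2384.5 = 0.1352; cost = 7.89%.
Private placement notes: weight = 300/2384.5 = 0.1258; after-tax cost = 6.8% × (1 − 29%) = 4.8280%.
WACC = 0.7389 × 7.1000% + 0.1352 × 7.8900% + 0.1258 × 4.8280% = 6.9210%.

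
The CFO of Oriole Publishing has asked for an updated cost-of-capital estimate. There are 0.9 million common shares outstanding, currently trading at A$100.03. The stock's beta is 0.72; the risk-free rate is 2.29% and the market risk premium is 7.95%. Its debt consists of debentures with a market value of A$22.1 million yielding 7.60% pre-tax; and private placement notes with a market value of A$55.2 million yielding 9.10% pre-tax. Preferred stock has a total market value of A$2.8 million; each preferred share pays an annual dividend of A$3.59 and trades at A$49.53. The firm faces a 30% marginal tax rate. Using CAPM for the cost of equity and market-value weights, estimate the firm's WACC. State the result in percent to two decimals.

Cost of equity via CAPM: Re = 2.29% + 0.72 × 7.95% = 8.0140%.
Cost of preferred: Rp = 3.59 / 49.53 = 7.2481%.
Market value of equity E = 100.03 × 0.9m = 90.027m.
Total capital V = 90.027 + 2.8 + 22.1 + 55.2 = 170.127.
Equity: weight = 90.027/170.127 = 0.5292; cost = 8.014%.
Preferred: weight = 2.8/170.127 = 0.0165; cost = 7.2481%.
Debentures: weight = 22.1/170.127 = 0.1299; after-tax cost = 7.6% × (1 − 30%) = 5.3200%.
Private placement notes: weight = 55.2/170.127 = 0.3245; after-tax cost = 9.1% × (1 − 30%) = 6.3700%.
WACC = 0.5292 × 8.0140% + 0.0165 × 7.2481% + 0.1299 × 5.3200% + 0.3245 × 6.3700% = 7.1180%.

7.12%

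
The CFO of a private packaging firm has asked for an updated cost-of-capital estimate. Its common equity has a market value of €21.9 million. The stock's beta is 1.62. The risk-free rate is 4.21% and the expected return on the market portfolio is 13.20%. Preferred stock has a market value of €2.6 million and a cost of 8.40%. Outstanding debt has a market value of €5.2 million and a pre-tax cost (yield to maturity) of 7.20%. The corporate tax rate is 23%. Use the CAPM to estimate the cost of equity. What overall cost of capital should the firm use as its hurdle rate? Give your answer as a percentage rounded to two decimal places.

Market risk premium = 13.2% − 4.21% = 8.99%.
Cost of equity via CAPM: Re = 4.21% + 1.62 × 8.99% = 18.7738%.
Total capital V = 21.9 + 2.6 + 5.2 = 29.7.
Equity: weight = 21.9/29.7 = 0.7374; cost = 18.7738%.
Preferred: weight = 2.6/29.7 = 0.0875; cost = 8.4%.
Debt: weight = 5.2/29.7 = 0.1751; after-tax cost = 7.2% × (1 − 23%) = 5.5440%.
WACC = 0.7374 × 18.7738% + 0.0875 × 8.4000% + 0.1751 × 5.5440% = 15.5493%.

15.55%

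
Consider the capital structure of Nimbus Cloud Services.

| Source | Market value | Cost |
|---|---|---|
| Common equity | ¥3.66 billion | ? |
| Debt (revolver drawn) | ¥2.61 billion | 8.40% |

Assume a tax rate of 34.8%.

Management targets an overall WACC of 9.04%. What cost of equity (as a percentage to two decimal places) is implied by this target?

Total capital V = 3.66 + 2.61 = 6.27.
Equity weight = 3.66/6.27 = 0.5837.
Revolver drawn weight = 2.61/6.27 = 0.4163.
Debt contribution = 0.4163 × 8.4% × (1 − 34.8%) = 2.2798%.
Required equity contribution = 9.04% − 2.2798% = 6.7602%.
Re = 6.7602% / 0.5837 = 11.5810%.

11.58%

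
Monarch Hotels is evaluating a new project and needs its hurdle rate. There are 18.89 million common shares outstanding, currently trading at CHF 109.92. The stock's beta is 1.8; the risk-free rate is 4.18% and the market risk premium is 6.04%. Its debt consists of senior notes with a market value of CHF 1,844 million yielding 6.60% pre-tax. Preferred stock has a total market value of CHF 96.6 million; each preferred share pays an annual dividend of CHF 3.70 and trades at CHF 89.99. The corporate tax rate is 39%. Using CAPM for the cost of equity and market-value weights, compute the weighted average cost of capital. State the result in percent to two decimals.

9.73%

Cost of equity via CAPM: Re = 4.18% + 1.8 × 6.04% = 15.0520%.
Cost of preferred: Rp = 3.7 / 89.99 = 4.1116%.
Market value of equity E = 109.92 × 18.89m = 2076.3888m.
Total capital V = 2076.3888 + 96.6 + 1844 = 4016.9888.
Equity: weight = 2076.3888/4016.9888 = 0.5169; cost = 15.052%.
Preferred: weight = 96.6/4016.9888 = 0.0240; cost = 4.1116%.
Senior notes: weight = 1844/4016.9888 = 0.4591; after-tax cost = 6.6% × (1 − 39%) = 4.0260%.
WACC = 0.5169 × 15.0520% + 0.0240 × 4.1116% + 0.4591 × 4.0260% = 9.7274%.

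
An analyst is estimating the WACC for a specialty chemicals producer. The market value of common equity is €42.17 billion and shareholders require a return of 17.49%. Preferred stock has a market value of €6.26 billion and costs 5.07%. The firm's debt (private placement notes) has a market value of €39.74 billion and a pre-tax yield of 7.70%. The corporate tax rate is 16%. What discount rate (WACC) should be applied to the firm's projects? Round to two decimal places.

11.64%

Total capital V = 42.17 + 6.26 + 39.74 = 88.17.
Equity: weight = 42.17/88.17 = 0.4783; cost = 17.49%.
Preferred: weight = 6.26/88.17 = 0.0710; cost = 5.07%.
Private placement notes: weight = 39.74/88.17 = 0.4507; after-tax cost = 7.7% × (1 − 16%) = 6.4680%.
WACC = 0.4783 × 17.4900% + 0.0710 × 5.0700% + 0.4507 × 6.4680% = 11.6404%.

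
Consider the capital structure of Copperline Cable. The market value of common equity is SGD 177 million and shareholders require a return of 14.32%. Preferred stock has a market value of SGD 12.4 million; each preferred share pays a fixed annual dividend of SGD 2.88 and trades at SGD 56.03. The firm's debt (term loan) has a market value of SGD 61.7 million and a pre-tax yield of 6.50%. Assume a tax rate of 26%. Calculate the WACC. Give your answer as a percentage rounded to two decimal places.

Cost of preferred: Rp = 2.88 / 56.03 = 5.1401%.
Total capital V = 177 + 12.4 + 61.7 = 251.1.
Equity: weight = 177/251.1 = 0.7049; cost = 14.32%.
Preferred: weight = 12.4/251.1 = 0.0494; cost = 5.1401%.
Term loan: weight = 61.7/251.1 = 0.2457; after-tax cost = 6.5% × (1 − 26%) = 4.8100%.
WACC = 0.7049 × 14.3200% + 0.0494 × 5.1401% + 0.2457 × 4.8100% = 11.5299%.

11.53%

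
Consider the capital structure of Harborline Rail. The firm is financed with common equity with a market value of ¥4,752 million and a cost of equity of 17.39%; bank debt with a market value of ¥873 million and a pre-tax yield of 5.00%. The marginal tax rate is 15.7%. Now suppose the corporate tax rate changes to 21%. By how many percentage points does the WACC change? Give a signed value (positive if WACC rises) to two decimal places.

Current WACC:
Total capital V = 4752 + 873 = 5625.
Equity: weight = 4752/5625 = 0.8448; cost = 17.39%.
Bank debt: weight = 873/5625 = 0.1552; after-tax cost = 5% × (1 − 15.7%) = 4.2150%.
WACC = 0.8448 × 17.3900% + 0.1552 × 4.2150% = 15.3452%.
After the change:
Total capital V = 4752 + 873 = 5625.
Equity: weight = 4752/5625 = 0.8448; cost = 17.39%.
Bank debt: weight = 873/5625 = 0.1552; after-tax cost = 5% × (1 − 21%) = 3.9500%.
WACC = 0.8448 × 17.3900% + 0.1552 × 3.9500% = 15.3041%.
Change in WACC = 15.3041% − 15.3452% = -0.0411 pp.

-0.04 pp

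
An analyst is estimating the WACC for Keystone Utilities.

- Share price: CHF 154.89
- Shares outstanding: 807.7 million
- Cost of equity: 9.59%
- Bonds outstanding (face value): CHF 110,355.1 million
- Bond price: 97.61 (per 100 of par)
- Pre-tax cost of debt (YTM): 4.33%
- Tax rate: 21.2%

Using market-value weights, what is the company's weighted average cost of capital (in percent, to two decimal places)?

Market value of equity E = 154.89 × 807.7m = 125104.653m. Market value of debt D = 110355.1m × 97.61/100 = 107717.61311m.
Total capital V = 125104.653 + 107717.61311 = 232822.26611.
Equity: weight = 125104.653/232822.26611 = 0.5373; cost = 9.59%.
Bonds outstanding: weight = 107717.61311/232822.26611 = 0.4627; after-tax cost = 4.33% × (1 − 21.2%) = 3.4120%.
WACC = 0.5373 × 9.5900% + 0.4627 × 3.4120% = 6.7317%.

6.73%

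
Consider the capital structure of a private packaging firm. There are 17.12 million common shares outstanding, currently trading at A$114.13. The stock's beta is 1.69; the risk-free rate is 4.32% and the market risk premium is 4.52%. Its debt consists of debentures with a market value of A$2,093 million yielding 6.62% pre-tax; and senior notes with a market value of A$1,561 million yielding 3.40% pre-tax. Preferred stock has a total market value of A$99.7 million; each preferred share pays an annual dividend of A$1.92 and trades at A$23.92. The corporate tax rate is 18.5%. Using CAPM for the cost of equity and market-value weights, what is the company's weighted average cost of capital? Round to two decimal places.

6.97%

Cost of equity via CAPM: Re = 4.32% + 1.69 × 4.52% = 11.9588%.
Cost of preferred: Rp = 1.92 / 23.92 = 8.0268%.
Market value of equity E = 114.13 × 17.12m = 1953.9056m.
Total capital V = 1953.9056 + 99.7 + 2093 + 1561 = 5707.6056.
Equity: weight = 1953.9056/5707.6056 = 0.3423; cost = 11.9588%.
Preferred: weight = 99.7/5707.6056 = 0.0175; cost = 8.0268%.
Debentures: weight = 2093/5707.6056 = 0.3667; after-tax cost = 6.62% × (1 − 18.5%) = 5.3953%.
Senior notes: weight = 1561/5707.6056 = 0.2735; after-tax cost = 3.4% × (1 − 18.5%) = 2.7710%.
WACC = 0.3423 × 11.9588% + 0.0175 × 8.0268% + 0.3667 × 5.3953% + 0.2735 × 2.7710% = 6.9704%.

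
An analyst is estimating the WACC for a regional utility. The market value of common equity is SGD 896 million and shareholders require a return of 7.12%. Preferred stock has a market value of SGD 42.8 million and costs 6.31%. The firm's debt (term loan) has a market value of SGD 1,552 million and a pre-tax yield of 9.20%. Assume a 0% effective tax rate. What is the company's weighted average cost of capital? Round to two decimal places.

8.40%

Total capital V = 896 + 42.8 + 1552 = 2490.8.
Equity: weight = 896/2490.8 = 0.3597; cost = 7.12%.
Preferred: weight = 42.8/2490.8 = 0.0172; cost = 6.31%.
Term loan: weight = 1552/2490.8 = 0.6231; after-tax cost = 9.2% × (1 − 0%) = 9.2000%.
WACC = 0.3597 × 7.1200% + 0.0172 × 6.3100% + 0.6231 × 9.2000% = 8.4021%.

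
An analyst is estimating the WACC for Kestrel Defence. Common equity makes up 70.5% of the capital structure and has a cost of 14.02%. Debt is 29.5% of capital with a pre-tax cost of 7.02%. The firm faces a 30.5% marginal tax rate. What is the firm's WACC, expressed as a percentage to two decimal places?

11.32%

After-tax cost of debt = 7.02% × (1 − 30.5%) = 4.8789%.
WACC = 0.705 × 14.0200% + 0.295 × 4.8789% = 11.3234%.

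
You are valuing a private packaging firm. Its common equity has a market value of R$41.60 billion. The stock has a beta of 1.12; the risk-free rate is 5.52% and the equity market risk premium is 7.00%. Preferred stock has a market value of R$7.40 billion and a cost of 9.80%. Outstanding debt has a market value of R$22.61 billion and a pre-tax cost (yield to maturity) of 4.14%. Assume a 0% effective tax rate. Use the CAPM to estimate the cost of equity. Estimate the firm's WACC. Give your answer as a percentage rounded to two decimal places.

10.08%

Cost of equity via CAPM: Re = 5.52% + 1.12 × 7.0% = 13.3600%.
Total capital V = 41.6 + 7.4 + 22.61 = 71.61.
Equity: weight = 41.6/71.61 = 0.5809; cost = 13.36%.
Preferred: weight = 7.4/71.61 = 0.1033; cost = 9.8%.
Debt: weight = 22.61/71.61 = 0.3157; after-tax cost = 4.14% × (1 − 0%) = 4.1400%.
WACC = 0.5809 × 13.3600% + 0.1033 × 9.8000% + 0.3157 × 4.1400% = 10.0810%.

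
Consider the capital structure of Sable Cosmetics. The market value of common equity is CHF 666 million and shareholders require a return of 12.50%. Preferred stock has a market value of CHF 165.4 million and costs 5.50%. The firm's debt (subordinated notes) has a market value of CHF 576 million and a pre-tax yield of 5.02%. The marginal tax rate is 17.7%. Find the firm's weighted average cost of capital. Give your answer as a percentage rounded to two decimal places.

8.25%

Total capital V = 666 + 165.4 + 576 = 1407.4.
Equity: weight = 666/1407.4 = 0.4732; cost = 12.5%.
Preferred: weight = 165.4/1407.4 = 0.1175; cost = 5.5%.
Subordinated notes: weight = 576/1407.4 = 0.4093; after-tax cost = 5.02% × (1 − 17.7%) = 4.1315%.
WACC = 0.4732 × 12.5000% + 0.1175 × 5.5000% + 0.4093 × 4.1315% = 8.2524%.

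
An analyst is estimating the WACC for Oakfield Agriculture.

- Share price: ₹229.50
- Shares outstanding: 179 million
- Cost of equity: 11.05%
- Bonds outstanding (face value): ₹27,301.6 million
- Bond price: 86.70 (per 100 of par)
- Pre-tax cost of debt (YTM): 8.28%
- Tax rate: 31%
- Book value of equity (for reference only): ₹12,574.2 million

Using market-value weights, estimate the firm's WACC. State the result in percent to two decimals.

Market value of equity E = 229.5 × 179m = 41080.5m. Market value of debt D = 27301.6m × 86.7/100 = 23670.4872m.
Total capital V = 41080.5 + 23670.4872 = 64750.9872.
Equity: weight = 41080.5/64750.9872 = 0.6344; cost = 11.05%.
Bonds outstanding: weight = 23670.4872/64750.9872 = 0.3656; after-tax cost = 8.28% × (1 − 31%) = 5.7132%.
WACC = 0.6344 × 11.0500% + 0.3656 × 5.7132% = 9.0991%.

9.10%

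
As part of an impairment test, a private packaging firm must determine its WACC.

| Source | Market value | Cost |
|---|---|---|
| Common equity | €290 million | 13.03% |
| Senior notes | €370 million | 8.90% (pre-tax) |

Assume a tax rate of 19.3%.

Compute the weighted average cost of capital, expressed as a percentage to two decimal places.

9.75%

Total capital V = 290 + 370 = 660.
Equity: weight = 290/660 = 0.4394; cost = 13.03%.
Senior notes: weight = 370/660 = 0.5606; after-tax cost = 8.9% × (1 − 19.3%) = 7.1823%.
WACC = 0.4394 × 13.0300% + 0.5606 × 7.1823% = 9.7517%.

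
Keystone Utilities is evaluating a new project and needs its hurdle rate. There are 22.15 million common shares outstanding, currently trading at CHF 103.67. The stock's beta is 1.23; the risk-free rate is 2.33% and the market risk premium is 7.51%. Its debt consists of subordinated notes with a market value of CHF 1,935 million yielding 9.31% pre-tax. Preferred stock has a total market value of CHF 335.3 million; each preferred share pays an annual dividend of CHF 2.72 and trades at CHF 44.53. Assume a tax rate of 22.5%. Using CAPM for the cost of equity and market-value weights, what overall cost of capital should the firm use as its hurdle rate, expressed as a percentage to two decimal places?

9.32%

Cost of equity via CAPM: Re = 2.33% + 1.23 × 7.51% = 11.5673%.
Cost of preferred: Rp = 2.72 / 44.53 = 6.1082%.
Market value of equity E = 103.67 × 22.15m = 2296.2905m.
Total capital V = 2296.2905 + 335.3 + 1935 = 4566.5905.
Equity: weight = 2296.2905/4566.5905 = 0.5028; cost = 11.5673%.
Preferred: weight = 335.3/4566.5905 = 0.0734; cost = 6.1082%.
Subordinated notes: weight = 1935/4566.5905 = 0.4237; after-tax cost = 9.31% × (1 − 22.5%) = 7.2153%.
WACC = 0.5028 × 11.5673% + 0.0734 × 6.1082% + 0.4237 × 7.2153% = 9.3224%.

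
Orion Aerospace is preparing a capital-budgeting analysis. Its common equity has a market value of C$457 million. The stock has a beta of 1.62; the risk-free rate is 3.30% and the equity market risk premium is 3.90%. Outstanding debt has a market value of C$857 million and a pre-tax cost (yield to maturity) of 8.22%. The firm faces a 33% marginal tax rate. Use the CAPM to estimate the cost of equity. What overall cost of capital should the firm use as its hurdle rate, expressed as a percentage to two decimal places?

Cost of equity via CAPM: Re = 3.3% + 1.62 × 3.9% = 9.6180%.
Total capital V = 457 + 857 = 1314.
Equity: weight = 457/1314 = 0.3478; cost = 9.618%.
Debt: weight = 857/1314 = 0.6522; after-tax cost = 8.22% × (1 − 33%) = 5.5074%.
WACC = 0.3478 × 9.6180% + 0.6522 × 5.5074% = 6.9370%.

6.94%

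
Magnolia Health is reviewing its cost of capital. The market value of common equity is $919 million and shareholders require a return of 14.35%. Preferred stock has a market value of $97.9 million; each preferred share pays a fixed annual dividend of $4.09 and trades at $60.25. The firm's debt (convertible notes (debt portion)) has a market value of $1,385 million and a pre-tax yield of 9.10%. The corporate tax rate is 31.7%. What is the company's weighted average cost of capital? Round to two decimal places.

9.35%

Cost of preferred: Rp = 4.09 / 60.25 = 6.7884%.
Total capital V = 919 + 97.9 + 1385 = 2401.9.
Equity: weight = 919/2401.9 = 0.3826; cost = 14.35%.
Preferred: weight = 97.9/2401.9 = 0.0408; cost = 6.7884%.
Convertible notes (debt portion): weight = 1385/2401.9 = 0.5766; after-tax cost = 9.1% × (1 − 31.7%) = 6.2153%.
WACC = 0.3826 × 14.3500% + 0.0408 × 6.7884% + 0.5766 × 6.2153% = 9.3511%.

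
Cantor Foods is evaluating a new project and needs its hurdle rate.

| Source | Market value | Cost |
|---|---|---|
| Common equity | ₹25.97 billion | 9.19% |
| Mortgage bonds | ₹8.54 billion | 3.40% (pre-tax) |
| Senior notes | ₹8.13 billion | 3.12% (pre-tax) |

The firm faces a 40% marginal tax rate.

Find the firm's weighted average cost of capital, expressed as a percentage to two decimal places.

6.36%

Total capital V = 25.97 + 8.54 + 8.13 = 42.64.
Equity: weight = 25.97/42.64 = 0.6091; cost = 9.19%.
Mortgage bonds: weight = 8.54/42.64 = 0.2003; after-tax cost = 3.4% × (1 − 40%) = 2.0400%.
Senior notes: weight = 8.13/42.64 = 0.1907; after-tax cost = 3.12% × (1 − 40%) = 1.8720%.
WACC = 0.6091 × 9.1900% + 0.2003 × 2.0400% + 0.1907 × 1.8720% = 6.3627%.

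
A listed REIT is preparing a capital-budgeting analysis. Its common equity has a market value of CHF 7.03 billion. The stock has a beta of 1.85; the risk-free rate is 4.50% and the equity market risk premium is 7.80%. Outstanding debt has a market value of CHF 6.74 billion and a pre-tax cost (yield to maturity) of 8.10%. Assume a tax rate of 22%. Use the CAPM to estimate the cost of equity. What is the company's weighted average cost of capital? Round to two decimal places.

12.76%

Cost of equity via CAPM: Re = 4.5% + 1.85 × 7.8% = 18.9300%.
Total capital V = 7.03 + 6.74 = 13.77.
Equity: weight = 7.03/13.77 = 0.5105; cost = 18.93%.
Debt: weight = 6.74/13.77 = 0.4895; after-tax cost = 8.1% × (1 − 22%) = 6.3180%.
WACC = 0.5105 × 18.9300% + 0.4895 × 6.3180% = 12.7568%.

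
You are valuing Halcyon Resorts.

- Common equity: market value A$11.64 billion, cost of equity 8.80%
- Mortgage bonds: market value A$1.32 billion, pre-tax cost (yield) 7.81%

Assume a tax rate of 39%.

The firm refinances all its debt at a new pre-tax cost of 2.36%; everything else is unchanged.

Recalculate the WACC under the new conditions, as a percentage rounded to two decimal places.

8.05%

After the change:
Total capital V = 11.64 + 1.32 = 12.96.
Equity: weight = 11.64/12.96 = 0.8981; cost = 8.8%.
Mortgage bonds: weight = 1.32/12.96 = 0.1019; after-tax cost = 2.36% × (1 − 39%) = 1.4396%.
WACC = 0.8981 × 8.8000% + 0.1019 × 1.4396% = 8.0503%.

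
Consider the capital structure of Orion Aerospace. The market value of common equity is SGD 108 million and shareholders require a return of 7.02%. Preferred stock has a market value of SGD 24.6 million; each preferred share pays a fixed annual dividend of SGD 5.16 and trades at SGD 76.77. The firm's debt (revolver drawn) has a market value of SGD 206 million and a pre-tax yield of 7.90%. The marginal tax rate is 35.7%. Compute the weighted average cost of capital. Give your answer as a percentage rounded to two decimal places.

5.82%

Cost of preferred: Rp = 5.16 / 76.77 = 6.7214%.
Total capital V = 108 + 24.6 + 206 = 338.6.
Equity: weight = 108/338.6 = 0.3190; cost = 7.02%.
Preferred: weight = 24.6/338.6 = 0.0727; cost = 6.7214%.
Revolver drawn: weight = 206/338.6 = 0.6084; after-tax cost = 7.9% × (1 − 35.7%) = 5.0797%.
WACC = 0.3190 × 7.0200% + 0.0727 × 6.7214% + 0.6084 × 5.0797% = 5.8179%.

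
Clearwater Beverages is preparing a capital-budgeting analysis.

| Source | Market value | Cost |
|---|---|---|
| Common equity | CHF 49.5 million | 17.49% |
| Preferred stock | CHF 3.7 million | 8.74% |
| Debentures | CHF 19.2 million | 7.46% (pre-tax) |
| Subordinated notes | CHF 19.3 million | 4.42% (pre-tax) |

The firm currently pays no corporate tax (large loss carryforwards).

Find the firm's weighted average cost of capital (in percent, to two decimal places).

Total capital V = 49.5 + 3.7 + 19.2 + 19.3 = 91.7.
Equity: weight = 49.5/91.7 = 0.5398; cost = 17.49%.
Preferred: weight = 3.7/91.7 = 0.0403; cost = 8.74%.
Debentures: weight = 19.2/91.7 = 0.2094; after-tax cost = 7.46% × (1 − 0%) = 7.4600%.
Subordinated notes: weight = 19.3/91.7 = 0.2105; after-tax cost = 4.42% × (1 − 0%) = 4.4200%.
WACC = 0.5398 × 17.4900% + 0.0403 × 8.7400% + 0.2094 × 7.4600% + 0.2105 × 4.4200% = 12.2861%.

12.29%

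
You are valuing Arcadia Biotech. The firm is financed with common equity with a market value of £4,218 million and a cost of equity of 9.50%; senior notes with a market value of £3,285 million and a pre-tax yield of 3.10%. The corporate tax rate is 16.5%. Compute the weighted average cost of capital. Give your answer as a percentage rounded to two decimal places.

6.47%

Total capital V = 4218 + 3285 = 7503.
Equity: weight = 4218/7503 = 0.5622; cost = 9.5%.
Senior notes: weight = 3285/7503 = 0.4378; after-tax cost = 3.1% × (1 − 16.5%) = 2.5885%.
WACC = 0.5622 × 9.5000% + 0.4378 × 2.5885% = 6.4740%.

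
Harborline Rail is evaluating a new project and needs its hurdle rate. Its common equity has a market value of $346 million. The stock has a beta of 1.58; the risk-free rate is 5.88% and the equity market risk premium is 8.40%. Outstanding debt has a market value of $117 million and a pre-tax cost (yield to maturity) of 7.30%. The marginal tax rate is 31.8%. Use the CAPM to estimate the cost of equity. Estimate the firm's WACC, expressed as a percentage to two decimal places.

Cost of equity via CAPM: Re = 5.88% + 1.58 × 8.4% = 19.1520%.
Total capital V = 346 + 117 = 463.
Equity: weight = 346/463 = 0.7473; cost = 19.152%.
Debt: weight = 117/463 = 0.2527; after-tax cost = 7.3% × (1 − 31.8%) = 4.9786%.
WACC = 0.7473 × 19.1520% + 0.2527 × 4.9786% = 15.5704%.

15.57%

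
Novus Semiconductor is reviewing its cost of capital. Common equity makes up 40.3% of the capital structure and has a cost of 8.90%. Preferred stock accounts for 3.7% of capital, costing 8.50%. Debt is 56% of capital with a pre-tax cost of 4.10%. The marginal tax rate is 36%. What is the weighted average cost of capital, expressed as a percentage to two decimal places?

After-tax cost of debt = 4.1% × (1 − 36%) = 2.6240%.
WACC = 0.403 × 8.9000% + 0.037 × 8.5000% + 0.560 × 2.6240% = 5.3706%.

5.37%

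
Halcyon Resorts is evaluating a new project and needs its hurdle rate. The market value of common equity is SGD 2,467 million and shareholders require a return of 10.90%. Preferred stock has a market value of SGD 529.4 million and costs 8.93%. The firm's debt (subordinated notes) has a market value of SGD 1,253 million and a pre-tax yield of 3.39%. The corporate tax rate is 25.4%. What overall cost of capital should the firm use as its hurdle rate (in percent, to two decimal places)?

8.19%

Total capital V = 2467 + 529.4 + 1253 = 4249.4.
Equity: weight = 2467/4249.4 = 0.5806; cost = 10.9%.
Preferred: weight = 529.4/4249.4 = 0.1246; cost = 8.93%.
Subordinated notes: weight = 1253/4249.4 = 0.2949; after-tax cost = 3.39% × (1 − 25.4%) = 2.5289%.
WACC = 0.5806 × 10.9000% + 0.1246 × 8.9300% + 0.2949 × 2.5289% = 8.1862%.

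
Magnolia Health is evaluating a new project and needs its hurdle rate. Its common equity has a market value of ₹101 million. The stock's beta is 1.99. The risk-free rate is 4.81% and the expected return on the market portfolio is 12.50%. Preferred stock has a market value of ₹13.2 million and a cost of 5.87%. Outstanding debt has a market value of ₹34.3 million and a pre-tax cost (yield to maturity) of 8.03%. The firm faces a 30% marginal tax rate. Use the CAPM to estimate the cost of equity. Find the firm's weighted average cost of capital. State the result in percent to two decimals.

15.50%

Market risk premium = 12.5% − 4.81% = 7.69%.
Cost of equity via CAPM: Re = 4.81% + 1.99 × 7.69% = 20.1131%.
Total capital V = 101 + 13.2 + 34.3 = 148.5.
Equity: weight = 101/148.5 = 0.6801; cost = 20.1131%.
Preferred: weight = 13.2/148.5 = 0.0889; cost = 5.87%.
Debt: weight = 34.3/148.5 = 0.2310; after-tax cost = 8.03% × (1 − 30%) = 5.6210%.
WACC = 0.6801 × 20.1131% + 0.0889 × 5.8700% + 0.2310 × 5.6210% = 15.4997%.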